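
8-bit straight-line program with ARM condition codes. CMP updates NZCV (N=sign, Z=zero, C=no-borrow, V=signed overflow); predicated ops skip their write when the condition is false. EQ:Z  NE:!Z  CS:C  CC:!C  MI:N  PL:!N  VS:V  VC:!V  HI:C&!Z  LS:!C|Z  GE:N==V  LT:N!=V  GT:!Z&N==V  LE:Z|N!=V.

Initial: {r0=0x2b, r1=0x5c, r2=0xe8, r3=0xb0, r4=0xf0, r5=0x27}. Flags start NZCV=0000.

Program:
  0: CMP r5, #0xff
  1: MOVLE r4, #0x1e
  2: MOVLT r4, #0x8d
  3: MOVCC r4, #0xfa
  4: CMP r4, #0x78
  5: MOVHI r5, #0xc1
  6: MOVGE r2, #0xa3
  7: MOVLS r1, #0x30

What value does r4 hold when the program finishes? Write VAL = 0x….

0: ✓ CMP  NZCV=0000
1: · MOVLE
2: · MOVLT
3: ✓ MOVCC  r4←0xfa
4: ✓ CMP  NZCV=1010
5: ✓ MOVHI  r5←0xc1
6: · MOVGE
7: · MOVLS

VAL = 0xfa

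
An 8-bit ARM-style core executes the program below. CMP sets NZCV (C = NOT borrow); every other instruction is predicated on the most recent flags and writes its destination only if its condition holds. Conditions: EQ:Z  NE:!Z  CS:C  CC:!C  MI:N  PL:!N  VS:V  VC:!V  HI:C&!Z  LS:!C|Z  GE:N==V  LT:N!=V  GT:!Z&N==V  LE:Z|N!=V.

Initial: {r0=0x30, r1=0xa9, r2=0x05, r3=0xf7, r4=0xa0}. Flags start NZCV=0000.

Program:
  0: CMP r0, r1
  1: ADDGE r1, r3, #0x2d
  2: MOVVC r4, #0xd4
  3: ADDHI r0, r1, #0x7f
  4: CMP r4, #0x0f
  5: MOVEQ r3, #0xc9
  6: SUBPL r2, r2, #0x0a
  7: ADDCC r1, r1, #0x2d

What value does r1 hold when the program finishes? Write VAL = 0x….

[0] flags=1001 → (cmp)
[1] flags=1001 GE?T → r1=0x24
[2] flags=1001 VC?F → skip
[3] flags=1001 HI?F → skip
[4] flags=1010 → (cmp)
[5] flags=1010 EQ?F → skip
[6] flags=1010 PL?F → skip
[7] flags=1010 CC?F → skip

VAL = 0x24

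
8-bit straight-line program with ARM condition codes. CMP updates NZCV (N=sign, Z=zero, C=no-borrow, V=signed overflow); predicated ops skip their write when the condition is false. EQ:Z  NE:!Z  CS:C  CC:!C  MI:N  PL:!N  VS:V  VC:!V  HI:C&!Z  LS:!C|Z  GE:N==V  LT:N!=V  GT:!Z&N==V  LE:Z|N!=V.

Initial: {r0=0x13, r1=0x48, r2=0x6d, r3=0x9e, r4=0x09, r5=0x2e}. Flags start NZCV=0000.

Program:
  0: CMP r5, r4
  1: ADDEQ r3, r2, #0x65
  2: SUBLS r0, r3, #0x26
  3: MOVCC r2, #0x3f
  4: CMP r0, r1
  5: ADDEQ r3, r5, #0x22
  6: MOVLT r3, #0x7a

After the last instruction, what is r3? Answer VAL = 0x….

VAL = 0x7a

[0] flags=0010 → (cmp)
[1] flags=0010 EQ?F → skip
[2] flags=0010 LS?F → skip
[3] flags=0010 CC?F → skip
[4] flags=1000 → (cmp)
[5] flags=1000 EQ?F → skip
[6] flags=1000 LT?T → r3=0x7a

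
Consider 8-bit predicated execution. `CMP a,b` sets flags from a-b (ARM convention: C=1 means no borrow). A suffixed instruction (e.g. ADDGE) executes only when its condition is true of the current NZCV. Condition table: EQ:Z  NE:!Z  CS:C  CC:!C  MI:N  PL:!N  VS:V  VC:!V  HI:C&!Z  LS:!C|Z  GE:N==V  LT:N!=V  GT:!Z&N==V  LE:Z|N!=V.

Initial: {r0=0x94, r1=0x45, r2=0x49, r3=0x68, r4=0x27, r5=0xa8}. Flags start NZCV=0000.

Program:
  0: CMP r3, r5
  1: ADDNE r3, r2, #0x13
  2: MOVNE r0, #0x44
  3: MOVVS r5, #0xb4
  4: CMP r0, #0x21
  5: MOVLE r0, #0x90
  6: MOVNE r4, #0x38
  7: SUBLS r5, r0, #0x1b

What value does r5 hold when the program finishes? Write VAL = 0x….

VAL = 0xb4

[0] flags=1001 → (cmp)
[1] flags=1001 NE?T → r3=0x5c
[2] flags=1001 NE?T → r0=0x44
[3] flags=1001 VS?T → r5=0xb4
[4] flags=0010 → (cmp)
[5] flags=0010 LE?F → skip
[6] flags=0010 NE?T → r4=0x38
[7] flags=0010 LS?F → skip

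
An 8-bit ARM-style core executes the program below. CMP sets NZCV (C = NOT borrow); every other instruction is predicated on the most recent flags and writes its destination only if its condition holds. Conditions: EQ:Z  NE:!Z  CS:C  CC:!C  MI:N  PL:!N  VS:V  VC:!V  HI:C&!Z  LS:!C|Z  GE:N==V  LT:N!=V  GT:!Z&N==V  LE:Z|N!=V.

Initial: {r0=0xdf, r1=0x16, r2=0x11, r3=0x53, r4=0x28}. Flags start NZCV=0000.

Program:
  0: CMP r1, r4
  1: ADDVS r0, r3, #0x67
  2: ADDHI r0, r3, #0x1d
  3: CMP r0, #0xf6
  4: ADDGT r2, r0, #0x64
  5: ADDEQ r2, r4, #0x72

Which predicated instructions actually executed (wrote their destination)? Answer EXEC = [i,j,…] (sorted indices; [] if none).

EXEC = []

[0] flags=1000 → (cmp)
[1] flags=1000 VS?F → skip
[2] flags=1000 HI?F → skip
[3] flags=1000 → (cmp)
[4] flags=1000 GT?F → skip
[5] flags=1000 EQ?F → skip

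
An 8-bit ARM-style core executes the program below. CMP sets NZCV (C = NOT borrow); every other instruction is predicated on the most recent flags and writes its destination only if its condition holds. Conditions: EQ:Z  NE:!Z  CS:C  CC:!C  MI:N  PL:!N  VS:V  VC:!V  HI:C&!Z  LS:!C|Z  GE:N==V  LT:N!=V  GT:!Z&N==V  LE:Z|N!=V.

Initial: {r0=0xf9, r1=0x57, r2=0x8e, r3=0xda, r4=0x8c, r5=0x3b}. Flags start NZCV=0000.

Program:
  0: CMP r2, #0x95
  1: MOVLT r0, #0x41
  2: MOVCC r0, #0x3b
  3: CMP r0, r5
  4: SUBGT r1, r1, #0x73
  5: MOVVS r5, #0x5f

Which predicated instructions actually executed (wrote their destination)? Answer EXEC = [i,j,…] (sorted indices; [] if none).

0: ✓ CMP  NZCV=1000
1: ✓ MOVLT  r0←0x41
2: ✓ MOVCC  r0←0x3b
3: ✓ CMP  NZCV=0110
4: · SUBGT
5: · MOVVS

EXEC = [1,2]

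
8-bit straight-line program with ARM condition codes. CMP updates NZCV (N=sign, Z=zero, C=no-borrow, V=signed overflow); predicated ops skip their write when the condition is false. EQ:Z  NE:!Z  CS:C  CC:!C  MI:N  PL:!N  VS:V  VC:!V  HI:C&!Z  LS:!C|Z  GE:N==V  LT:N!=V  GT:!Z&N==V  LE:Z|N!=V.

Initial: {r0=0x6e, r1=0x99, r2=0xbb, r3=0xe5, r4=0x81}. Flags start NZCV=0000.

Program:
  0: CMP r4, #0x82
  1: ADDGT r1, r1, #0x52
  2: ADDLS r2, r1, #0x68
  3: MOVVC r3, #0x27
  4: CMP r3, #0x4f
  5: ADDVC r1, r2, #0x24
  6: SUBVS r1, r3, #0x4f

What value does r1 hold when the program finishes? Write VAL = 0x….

VAL = 0x25

0: ✓ CMP  NZCV=1000
1: · ADDGT
2: ✓ ADDLS  r2←0x01
3: ✓ MOVVC  r3←0x27
4: ✓ CMP  NZCV=1000
5: ✓ ADDVC  r1←0x25
6: · SUBVS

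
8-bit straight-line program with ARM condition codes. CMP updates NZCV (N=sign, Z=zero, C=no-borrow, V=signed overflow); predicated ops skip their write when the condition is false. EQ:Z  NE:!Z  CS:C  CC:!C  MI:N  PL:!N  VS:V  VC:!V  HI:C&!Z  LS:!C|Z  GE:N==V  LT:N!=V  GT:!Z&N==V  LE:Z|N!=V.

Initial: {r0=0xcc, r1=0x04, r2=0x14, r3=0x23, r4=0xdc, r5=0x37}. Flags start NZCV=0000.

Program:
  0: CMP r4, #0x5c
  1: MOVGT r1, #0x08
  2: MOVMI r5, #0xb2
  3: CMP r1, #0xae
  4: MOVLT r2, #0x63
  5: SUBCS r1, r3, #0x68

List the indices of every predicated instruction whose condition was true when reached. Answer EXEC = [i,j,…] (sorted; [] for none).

EXEC = [2]

0: ✓ CMP  NZCV=1010
1: · MOVGT
2: ✓ MOVMI  r5←0xb2
3: ✓ CMP  NZCV=0000
4: · MOVLT
5: · SUBCS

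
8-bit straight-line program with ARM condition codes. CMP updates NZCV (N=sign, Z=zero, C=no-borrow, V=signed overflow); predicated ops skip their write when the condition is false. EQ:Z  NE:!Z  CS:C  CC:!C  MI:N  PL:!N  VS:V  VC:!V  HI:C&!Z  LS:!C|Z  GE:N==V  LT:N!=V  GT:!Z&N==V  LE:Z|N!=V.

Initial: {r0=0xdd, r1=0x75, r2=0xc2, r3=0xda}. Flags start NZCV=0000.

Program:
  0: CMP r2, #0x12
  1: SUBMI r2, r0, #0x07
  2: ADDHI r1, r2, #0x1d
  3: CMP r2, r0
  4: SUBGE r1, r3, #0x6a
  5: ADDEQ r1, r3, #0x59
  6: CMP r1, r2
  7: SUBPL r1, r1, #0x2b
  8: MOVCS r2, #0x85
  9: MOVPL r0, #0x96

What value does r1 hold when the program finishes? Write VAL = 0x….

VAL = 0xc8

0: ✓ CMP  NZCV=1010
1: ✓ SUBMI  r2←0xd6
2: ✓ ADDHI  r1←0xf3
3: ✓ CMP  NZCV=1000
4: · SUBGE
5: · ADDEQ
6: ✓ CMP  NZCV=0010
7: ✓ SUBPL  r1←0xc8
8: ✓ MOVCS  r2←0x85
9: ✓ MOVPL  r0←0x96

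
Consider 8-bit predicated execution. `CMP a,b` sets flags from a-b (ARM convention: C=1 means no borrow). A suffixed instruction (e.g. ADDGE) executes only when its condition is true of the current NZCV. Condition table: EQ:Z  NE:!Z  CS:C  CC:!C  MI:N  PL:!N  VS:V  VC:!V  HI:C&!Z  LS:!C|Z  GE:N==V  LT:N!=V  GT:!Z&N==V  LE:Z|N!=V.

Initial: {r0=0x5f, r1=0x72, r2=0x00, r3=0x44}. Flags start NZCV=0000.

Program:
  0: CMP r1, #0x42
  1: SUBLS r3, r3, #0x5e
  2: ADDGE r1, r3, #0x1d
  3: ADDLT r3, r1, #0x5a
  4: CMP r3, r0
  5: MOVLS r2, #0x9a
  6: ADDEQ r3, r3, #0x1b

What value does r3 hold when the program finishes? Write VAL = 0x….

[0] flags=0010 → (cmp)
[1] flags=0010 LS?F → skip
[2] flags=0010 GE?T → r1=0x61
[3] flags=0010 LT?F → skip
[4] flags=1000 → (cmp)
[5] flags=1000 LS?T → r2=0x9a
[6] flags=1000 EQ?F → skip

VAL = 0x44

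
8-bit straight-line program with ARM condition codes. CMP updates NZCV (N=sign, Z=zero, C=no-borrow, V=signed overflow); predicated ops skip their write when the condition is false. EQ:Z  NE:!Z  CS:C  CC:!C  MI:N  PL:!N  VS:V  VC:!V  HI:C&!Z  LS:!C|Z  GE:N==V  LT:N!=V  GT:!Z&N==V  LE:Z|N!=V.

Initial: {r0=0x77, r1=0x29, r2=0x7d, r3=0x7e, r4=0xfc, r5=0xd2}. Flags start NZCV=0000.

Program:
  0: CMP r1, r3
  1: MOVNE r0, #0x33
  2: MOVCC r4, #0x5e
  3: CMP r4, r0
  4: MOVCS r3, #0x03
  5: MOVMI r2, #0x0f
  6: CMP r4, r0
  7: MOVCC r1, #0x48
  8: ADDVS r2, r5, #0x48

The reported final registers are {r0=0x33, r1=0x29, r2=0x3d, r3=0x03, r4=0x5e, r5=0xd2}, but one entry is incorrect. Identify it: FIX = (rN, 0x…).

[0] flags=1000 → (cmp)
[1] flags=1000 NE?T → r0=0x33
[2] flags=1000 CC?T → r4=0x5e
[3] flags=0010 → (cmp)
[4] flags=0010 CS?T → r3=0x03
[5] flags=0010 MI?F → skip
[6] flags=0010 → (cmp)
[7] flags=0010 CC?F → skip
[8] flags=0010 VS?F → skip

FIX = (r2, 0x7d)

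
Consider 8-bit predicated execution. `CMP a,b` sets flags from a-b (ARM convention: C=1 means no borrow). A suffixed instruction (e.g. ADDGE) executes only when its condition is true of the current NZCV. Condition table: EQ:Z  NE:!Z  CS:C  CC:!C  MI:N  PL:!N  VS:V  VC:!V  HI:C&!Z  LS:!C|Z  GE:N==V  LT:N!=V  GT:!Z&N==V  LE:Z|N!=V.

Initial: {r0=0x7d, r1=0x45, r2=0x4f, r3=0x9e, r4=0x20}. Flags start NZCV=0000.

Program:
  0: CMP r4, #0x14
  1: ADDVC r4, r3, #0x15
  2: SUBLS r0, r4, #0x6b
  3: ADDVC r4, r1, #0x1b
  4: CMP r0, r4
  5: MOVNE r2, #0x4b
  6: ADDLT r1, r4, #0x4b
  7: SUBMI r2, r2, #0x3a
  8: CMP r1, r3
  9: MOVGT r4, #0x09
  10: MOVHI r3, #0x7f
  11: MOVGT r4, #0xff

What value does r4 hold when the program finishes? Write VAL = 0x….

VAL = 0xff

[0] flags=0010 → (cmp)
[1] flags=0010 VC?T → r4=0xb3
[2] flags=0010 LS?F → skip
[3] flags=0010 VC?T → r4=0x60
[4] flags=0010 → (cmp)
[5] flags=0010 NE?T → r2=0x4b
[6] flags=0010 LT?F → skip
[7] flags=0010 MI?F → skip
[8] flags=1001 → (cmp)
[9] flags=1001 GT?T → r4=0x09
[10] flags=1001 HI?F → skip
[11] flags=1001 GT?T → r4=0xff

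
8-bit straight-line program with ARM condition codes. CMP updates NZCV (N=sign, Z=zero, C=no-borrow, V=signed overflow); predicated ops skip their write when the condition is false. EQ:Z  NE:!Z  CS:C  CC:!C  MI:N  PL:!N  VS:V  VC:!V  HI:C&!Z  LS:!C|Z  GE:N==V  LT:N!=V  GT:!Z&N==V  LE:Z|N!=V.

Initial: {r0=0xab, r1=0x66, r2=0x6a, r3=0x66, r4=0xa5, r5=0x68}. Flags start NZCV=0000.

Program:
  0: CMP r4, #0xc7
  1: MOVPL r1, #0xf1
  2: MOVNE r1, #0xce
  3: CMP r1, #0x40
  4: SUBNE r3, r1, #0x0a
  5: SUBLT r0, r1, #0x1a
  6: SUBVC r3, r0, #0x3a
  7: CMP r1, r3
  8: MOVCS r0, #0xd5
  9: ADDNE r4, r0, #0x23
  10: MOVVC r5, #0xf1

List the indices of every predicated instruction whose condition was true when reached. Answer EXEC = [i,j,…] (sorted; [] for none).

0: ✓ CMP  NZCV=1000
1: · MOVPL
2: ✓ MOVNE  r1←0xce
3: ✓ CMP  NZCV=1010
4: ✓ SUBNE  r3←0xc4
5: ✓ SUBLT  r0←0xb4
6: ✓ SUBVC  r3←0x7a
7: ✓ CMP  NZCV=0011
8: ✓ MOVCS  r0←0xd5
9: ✓ ADDNE  r4←0xf8
10: · MOVVC

EXEC = [2,4,5,6,8,9]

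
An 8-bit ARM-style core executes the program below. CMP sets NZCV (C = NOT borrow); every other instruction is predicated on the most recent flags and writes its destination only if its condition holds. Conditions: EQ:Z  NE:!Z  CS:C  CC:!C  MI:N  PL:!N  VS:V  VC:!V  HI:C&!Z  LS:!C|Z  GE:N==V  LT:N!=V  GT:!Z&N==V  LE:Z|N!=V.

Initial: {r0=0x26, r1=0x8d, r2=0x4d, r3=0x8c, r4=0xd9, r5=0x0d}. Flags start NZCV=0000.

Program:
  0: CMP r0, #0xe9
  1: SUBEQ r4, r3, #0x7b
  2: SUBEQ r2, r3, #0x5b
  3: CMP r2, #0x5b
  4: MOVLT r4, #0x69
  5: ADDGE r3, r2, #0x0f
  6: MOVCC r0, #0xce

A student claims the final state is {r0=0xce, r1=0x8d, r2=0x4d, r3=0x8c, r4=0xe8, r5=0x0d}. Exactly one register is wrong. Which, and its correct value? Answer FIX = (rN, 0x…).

FIX = (r4, 0x69)

0: ✓ CMP  NZCV=0000
1: · SUBEQ
2: · SUBEQ
3: ✓ CMP  NZCV=1000
4: ✓ MOVLT  r4←0x69
5: · ADDGE
6: ✓ MOVCC  r0←0xce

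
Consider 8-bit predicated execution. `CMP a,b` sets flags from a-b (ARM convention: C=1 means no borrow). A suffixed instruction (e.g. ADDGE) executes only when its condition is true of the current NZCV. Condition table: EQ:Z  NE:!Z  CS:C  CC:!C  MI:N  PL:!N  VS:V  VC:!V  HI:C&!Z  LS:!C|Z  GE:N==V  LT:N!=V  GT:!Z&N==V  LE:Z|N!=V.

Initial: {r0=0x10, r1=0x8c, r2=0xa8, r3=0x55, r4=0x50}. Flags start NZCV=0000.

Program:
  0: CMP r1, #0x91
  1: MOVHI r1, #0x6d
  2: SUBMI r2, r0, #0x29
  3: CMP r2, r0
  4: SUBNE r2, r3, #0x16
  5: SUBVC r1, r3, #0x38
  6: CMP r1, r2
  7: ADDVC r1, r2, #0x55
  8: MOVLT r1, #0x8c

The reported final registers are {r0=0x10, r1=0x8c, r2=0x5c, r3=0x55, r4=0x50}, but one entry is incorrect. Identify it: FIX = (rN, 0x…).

FIX = (r2, 0x3f)

0: ✓ CMP  NZCV=1000
1: · MOVHI
2: ✓ SUBMI  r2←0xe7
3: ✓ CMP  NZCV=1010
4: ✓ SUBNE  r2←0x3f
5: ✓ SUBVC  r1←0x1d
6: ✓ CMP  NZCV=1000
7: ✓ ADDVC  r1←0x94
8: ✓ MOVLT  r1←0x8c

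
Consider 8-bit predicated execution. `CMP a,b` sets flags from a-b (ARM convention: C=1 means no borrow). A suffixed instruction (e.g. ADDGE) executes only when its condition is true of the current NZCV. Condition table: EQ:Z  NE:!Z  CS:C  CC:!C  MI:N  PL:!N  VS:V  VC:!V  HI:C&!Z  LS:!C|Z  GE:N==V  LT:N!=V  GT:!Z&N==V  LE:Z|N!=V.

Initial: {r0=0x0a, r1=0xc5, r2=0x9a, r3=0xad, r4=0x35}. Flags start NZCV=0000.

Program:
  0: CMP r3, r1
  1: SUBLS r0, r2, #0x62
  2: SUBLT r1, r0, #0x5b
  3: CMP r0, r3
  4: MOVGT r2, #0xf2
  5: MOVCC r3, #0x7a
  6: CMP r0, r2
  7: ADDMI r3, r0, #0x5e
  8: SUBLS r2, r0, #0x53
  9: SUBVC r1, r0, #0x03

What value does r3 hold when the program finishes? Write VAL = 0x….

[0] flags=1000 → (cmp)
[1] flags=1000 LS?T → r0=0x38
[2] flags=1000 LT?T → r1=0xdd
[3] flags=1001 → (cmp)
[4] flags=1001 GT?T → r2=0xf2
[5] flags=1001 CC?T → r3=0x7a
[6] flags=0000 → (cmp)
[7] flags=0000 MI?F → skip
[8] flags=0000 LS?T → r2=0xe5
[9] flags=0000 VC?T → r1=0x35

VAL = 0x7a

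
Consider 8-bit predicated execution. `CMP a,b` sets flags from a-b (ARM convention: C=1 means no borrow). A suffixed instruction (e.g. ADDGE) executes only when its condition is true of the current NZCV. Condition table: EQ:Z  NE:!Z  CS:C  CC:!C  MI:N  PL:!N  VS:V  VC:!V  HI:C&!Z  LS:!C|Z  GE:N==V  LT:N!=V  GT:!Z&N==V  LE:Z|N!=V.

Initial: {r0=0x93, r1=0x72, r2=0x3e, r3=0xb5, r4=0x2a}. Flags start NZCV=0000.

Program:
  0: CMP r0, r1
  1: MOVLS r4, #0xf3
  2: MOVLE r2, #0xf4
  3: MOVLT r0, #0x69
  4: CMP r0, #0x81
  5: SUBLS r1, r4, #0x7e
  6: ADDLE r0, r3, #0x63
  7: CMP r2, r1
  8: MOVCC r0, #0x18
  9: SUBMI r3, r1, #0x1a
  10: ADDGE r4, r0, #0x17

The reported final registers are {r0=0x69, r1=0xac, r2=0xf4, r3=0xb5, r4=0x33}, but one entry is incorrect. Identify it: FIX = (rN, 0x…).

FIX = (r4, 0x80)

[0] flags=0011 → (cmp)
[1] flags=0011 LS?F → skip
[2] flags=0011 LE?T → r2=0xf4
[3] flags=0011 LT?T → r0=0x69
[4] flags=1001 → (cmp)
[5] flags=1001 LS?T → r1=0xac
[6] flags=1001 LE?F → skip
[7] flags=0010 → (cmp)
[8] flags=0010 CC?F → skip
[9] flags=0010 MI?F → skip
[10] flags=0010 GE?T → r4=0x80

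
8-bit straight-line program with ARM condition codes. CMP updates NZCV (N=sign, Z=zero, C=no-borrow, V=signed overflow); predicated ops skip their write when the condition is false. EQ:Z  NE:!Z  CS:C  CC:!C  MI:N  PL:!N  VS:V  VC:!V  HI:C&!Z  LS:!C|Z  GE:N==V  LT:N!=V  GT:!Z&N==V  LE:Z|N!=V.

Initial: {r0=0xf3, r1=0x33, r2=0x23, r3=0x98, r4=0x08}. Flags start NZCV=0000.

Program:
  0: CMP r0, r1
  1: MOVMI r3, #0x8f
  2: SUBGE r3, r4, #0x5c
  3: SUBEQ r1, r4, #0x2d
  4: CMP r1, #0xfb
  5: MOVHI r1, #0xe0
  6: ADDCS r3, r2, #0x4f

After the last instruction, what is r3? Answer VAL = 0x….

[0] flags=1010 → (cmp)
[1] flags=1010 MI?T → r3=0x8f
[2] flags=1010 GE?F → skip
[3] flags=1010 EQ?F → skip
[4] flags=0000 → (cmp)
[5] flags=0000 HI?F → skip
[6] flags=0000 CS?F → skip

VAL = 0x8f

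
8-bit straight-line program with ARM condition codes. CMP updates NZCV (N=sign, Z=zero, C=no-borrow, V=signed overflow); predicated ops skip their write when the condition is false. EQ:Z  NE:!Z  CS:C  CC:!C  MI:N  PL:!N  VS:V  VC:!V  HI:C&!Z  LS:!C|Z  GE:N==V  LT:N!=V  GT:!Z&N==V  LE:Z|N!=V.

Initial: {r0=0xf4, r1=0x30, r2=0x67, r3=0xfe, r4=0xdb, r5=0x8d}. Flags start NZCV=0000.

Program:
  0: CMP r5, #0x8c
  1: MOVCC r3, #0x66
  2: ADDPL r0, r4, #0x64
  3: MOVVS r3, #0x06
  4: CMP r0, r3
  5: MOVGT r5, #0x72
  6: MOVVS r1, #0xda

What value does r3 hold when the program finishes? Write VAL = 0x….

VAL = 0xfe

0: ✓ CMP  NZCV=0010
1: · MOVCC
2: ✓ ADDPL  r0←0x3f
3: · MOVVS
4: ✓ CMP  NZCV=0000
5: ✓ MOVGT  r5←0x72
6: · MOVVS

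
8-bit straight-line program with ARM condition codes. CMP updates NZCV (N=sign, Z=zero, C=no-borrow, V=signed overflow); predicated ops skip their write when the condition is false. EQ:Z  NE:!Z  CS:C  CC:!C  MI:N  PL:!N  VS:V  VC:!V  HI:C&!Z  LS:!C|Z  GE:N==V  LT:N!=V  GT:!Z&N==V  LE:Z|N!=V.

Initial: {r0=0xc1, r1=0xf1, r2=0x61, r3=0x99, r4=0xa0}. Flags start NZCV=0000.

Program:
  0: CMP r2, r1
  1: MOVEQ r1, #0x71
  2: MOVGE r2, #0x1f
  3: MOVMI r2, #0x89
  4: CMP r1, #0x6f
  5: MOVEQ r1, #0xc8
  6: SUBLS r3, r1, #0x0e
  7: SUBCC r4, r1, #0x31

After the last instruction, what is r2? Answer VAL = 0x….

0: ✓ CMP  NZCV=0000
1: · MOVEQ
2: ✓ MOVGE  r2←0x1f
3: · MOVMI
4: ✓ CMP  NZCV=1010
5: · MOVEQ
6: · SUBLS
7: · SUBCC

VAL = 0x1f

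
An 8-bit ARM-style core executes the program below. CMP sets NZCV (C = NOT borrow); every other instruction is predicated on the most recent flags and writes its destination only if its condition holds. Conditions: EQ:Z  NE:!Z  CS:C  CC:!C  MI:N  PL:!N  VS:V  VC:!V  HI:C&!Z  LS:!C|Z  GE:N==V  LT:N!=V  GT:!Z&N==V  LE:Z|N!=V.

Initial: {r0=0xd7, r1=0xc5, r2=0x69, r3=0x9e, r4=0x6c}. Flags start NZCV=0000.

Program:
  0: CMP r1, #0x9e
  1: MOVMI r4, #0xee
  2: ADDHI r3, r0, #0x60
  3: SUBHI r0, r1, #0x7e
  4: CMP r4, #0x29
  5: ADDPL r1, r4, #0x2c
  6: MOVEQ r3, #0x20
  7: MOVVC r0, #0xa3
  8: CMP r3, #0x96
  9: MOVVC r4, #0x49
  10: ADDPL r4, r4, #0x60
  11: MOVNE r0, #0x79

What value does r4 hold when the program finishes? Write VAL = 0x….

0: ✓ CMP  NZCV=0010
1: · MOVMI
2: ✓ ADDHI  r3←0x37
3: ✓ SUBHI  r0←0x47
4: ✓ CMP  NZCV=0010
5: ✓ ADDPL  r1←0x98
6: · MOVEQ
7: ✓ MOVVC  r0←0xa3
8: ✓ CMP  NZCV=1001
9: · MOVVC
10: · ADDPL
11: ✓ MOVNE  r0←0x79

VAL = 0x6c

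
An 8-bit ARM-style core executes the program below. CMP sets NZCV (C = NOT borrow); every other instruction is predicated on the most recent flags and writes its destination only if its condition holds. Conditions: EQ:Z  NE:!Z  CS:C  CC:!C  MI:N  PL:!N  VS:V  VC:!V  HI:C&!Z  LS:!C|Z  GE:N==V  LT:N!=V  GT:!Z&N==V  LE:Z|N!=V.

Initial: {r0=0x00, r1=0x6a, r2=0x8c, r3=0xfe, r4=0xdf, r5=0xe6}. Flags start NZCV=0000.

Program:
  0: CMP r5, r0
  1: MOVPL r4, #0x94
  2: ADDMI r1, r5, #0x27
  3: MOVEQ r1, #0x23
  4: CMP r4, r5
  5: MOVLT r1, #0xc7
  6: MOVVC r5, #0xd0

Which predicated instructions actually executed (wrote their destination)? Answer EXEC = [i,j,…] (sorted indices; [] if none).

EXEC = [2,5,6]

[0] flags=1010 → (cmp)
[1] flags=1010 PL?F → skip
[2] flags=1010 MI?T → r1=0x0d
[3] flags=1010 EQ?F → skip
[4] flags=1000 → (cmp)
[5] flags=1000 LT?T → r1=0xc7
[6] flags=1000 VC?T → r5=0xd0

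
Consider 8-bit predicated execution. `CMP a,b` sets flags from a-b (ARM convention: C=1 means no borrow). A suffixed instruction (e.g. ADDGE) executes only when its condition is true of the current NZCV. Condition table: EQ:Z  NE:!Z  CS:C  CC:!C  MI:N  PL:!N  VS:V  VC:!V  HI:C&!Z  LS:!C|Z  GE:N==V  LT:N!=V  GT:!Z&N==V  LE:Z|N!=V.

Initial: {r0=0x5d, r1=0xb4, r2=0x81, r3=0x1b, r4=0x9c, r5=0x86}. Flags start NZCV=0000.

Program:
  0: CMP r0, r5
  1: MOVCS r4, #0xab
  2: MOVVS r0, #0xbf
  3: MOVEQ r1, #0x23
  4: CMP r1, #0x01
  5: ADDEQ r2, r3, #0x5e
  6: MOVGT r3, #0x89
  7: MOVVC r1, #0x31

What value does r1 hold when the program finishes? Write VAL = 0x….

[0] flags=1001 → (cmp)
[1] flags=1001 CS?F → skip
[2] flags=1001 VS?T → r0=0xbf
[3] flags=1001 EQ?F → skip
[4] flags=1010 → (cmp)
[5] flags=1010 EQ?F → skip
[6] flags=1010 GT?F → skip
[7] flags=1010 VC?T → r1=0x31

VAL = 0x31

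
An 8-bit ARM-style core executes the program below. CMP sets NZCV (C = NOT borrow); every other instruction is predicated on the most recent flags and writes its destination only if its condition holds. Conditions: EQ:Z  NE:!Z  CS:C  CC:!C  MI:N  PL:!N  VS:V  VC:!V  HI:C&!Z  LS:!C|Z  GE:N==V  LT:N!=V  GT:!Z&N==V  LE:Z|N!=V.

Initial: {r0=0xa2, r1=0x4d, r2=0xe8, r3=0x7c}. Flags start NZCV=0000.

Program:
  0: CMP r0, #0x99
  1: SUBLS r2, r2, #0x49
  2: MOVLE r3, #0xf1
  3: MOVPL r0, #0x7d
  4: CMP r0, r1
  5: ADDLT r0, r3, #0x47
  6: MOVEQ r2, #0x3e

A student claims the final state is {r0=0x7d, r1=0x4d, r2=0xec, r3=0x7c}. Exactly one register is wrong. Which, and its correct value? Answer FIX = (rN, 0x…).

[0] flags=0010 → (cmp)
[1] flags=0010 LS?F → skip
[2] flags=0010 LE?F → skip
[3] flags=0010 PL?T → r0=0x7d
[4] flags=0010 → (cmp)
[5] flags=0010 LT?F → skip
[6] flags=0010 EQ?F → skip

FIX = (r2, 0xe8)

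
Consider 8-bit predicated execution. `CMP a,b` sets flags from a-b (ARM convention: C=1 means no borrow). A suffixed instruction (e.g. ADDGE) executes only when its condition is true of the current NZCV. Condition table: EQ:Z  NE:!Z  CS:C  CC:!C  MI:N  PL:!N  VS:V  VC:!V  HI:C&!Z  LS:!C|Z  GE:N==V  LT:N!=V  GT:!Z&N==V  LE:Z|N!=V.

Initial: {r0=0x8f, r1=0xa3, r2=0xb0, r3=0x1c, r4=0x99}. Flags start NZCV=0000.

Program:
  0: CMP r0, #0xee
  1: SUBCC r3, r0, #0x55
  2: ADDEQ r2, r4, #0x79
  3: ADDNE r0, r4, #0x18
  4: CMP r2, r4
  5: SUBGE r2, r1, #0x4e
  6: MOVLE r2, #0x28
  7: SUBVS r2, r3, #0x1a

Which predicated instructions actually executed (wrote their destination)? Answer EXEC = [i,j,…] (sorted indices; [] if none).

0: ✓ CMP  NZCV=1000
1: ✓ SUBCC  r3←0x3a
2: · ADDEQ
3: ✓ ADDNE  r0←0xb1
4: ✓ CMP  NZCV=0010
5: ✓ SUBGE  r2←0x55
6: · MOVLE
7: · SUBVS

EXEC = [1,3,5]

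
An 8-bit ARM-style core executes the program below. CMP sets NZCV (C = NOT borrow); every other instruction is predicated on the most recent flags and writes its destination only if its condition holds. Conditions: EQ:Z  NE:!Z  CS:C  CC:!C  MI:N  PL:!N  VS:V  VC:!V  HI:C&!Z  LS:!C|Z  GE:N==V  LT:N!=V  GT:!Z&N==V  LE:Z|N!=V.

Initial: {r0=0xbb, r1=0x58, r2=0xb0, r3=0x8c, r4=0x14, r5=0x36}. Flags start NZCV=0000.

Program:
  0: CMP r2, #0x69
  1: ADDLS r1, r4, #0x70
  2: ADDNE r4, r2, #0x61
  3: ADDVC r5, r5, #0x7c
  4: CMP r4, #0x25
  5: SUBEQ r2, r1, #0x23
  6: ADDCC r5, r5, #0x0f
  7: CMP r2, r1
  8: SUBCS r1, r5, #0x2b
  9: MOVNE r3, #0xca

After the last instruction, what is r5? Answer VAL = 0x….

VAL = 0x45

0: ✓ CMP  NZCV=0011
1: · ADDLS
2: ✓ ADDNE  r4←0x11
3: · ADDVC
4: ✓ CMP  NZCV=1000
5: · SUBEQ
6: ✓ ADDCC  r5←0x45
7: ✓ CMP  NZCV=0011
8: ✓ SUBCS  r1←0x1a
9: ✓ MOVNE  r3←0xca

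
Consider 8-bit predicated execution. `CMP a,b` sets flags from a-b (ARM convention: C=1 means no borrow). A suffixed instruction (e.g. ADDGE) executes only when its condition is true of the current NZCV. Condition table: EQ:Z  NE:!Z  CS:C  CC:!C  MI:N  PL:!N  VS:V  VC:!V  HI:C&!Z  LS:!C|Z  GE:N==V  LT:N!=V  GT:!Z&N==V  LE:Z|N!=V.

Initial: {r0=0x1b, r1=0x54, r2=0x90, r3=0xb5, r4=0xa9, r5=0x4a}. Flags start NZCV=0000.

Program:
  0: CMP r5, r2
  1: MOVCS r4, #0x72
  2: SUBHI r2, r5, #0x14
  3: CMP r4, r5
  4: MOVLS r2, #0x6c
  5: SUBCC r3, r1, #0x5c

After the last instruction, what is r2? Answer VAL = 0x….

0: ✓ CMP  NZCV=1001
1: · MOVCS
2: · SUBHI
3: ✓ CMP  NZCV=0011
4: · MOVLS
5: · SUBCC

VAL = 0x90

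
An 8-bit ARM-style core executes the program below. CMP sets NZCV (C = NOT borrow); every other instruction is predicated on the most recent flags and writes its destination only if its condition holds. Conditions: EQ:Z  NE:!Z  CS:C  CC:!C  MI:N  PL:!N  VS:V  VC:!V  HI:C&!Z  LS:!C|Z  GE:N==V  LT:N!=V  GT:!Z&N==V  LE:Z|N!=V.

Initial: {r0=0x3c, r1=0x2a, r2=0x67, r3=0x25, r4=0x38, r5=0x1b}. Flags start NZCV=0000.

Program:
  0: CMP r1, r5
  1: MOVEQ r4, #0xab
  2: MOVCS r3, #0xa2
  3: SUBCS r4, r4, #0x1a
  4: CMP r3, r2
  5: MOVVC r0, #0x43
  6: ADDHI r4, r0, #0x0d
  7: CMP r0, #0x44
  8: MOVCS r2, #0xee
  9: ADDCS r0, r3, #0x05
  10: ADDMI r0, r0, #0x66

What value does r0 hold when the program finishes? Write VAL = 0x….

VAL = 0xa2

0: ✓ CMP  NZCV=0010
1: · MOVEQ
2: ✓ MOVCS  r3←0xa2
3: ✓ SUBCS  r4←0x1e
4: ✓ CMP  NZCV=0011
5: · MOVVC
6: ✓ ADDHI  r4←0x49
7: ✓ CMP  NZCV=1000
8: · MOVCS
9: · ADDCS
10: ✓ ADDMI  r0←0xa2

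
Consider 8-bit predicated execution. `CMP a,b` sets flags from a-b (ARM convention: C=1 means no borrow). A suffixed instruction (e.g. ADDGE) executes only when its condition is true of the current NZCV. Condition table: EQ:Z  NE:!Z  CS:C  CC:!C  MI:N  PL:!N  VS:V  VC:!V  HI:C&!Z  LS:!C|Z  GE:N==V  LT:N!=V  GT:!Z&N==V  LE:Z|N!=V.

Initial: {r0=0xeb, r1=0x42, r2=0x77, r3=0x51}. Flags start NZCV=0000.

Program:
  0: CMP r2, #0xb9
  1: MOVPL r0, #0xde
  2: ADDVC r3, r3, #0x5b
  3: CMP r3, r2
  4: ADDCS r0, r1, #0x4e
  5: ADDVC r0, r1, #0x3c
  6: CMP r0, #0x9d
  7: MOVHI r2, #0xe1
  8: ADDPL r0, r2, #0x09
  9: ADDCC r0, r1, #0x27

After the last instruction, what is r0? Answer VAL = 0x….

VAL = 0x69

0: ✓ CMP  NZCV=1001
1: · MOVPL
2: · ADDVC
3: ✓ CMP  NZCV=1000
4: · ADDCS
5: ✓ ADDVC  r0←0x7e
6: ✓ CMP  NZCV=1001
7: · MOVHI
8: · ADDPL
9: ✓ ADDCC  r0←0x69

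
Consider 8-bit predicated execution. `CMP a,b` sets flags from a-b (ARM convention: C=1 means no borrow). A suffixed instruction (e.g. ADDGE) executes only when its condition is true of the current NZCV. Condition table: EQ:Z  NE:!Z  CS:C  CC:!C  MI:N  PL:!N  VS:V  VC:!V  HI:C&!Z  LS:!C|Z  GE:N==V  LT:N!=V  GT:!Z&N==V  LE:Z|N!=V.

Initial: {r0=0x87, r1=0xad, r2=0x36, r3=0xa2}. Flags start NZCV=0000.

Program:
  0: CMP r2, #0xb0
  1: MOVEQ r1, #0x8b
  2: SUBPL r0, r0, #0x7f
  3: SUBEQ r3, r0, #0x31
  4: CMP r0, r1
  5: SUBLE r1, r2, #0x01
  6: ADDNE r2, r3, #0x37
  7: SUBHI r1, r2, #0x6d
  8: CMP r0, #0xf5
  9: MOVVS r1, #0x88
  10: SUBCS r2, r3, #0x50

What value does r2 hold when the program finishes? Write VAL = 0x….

VAL = 0xd9

[0] flags=1001 → (cmp)
[1] flags=1001 EQ?F → skip
[2] flags=1001 PL?F → skip
[3] flags=1001 EQ?F → skip
[4] flags=1000 → (cmp)
[5] flags=1000 LE?T → r1=0x35
[6] flags=1000 NE?T → r2=0xd9
[7] flags=1000 HI?F → skip
[8] flags=1000 → (cmp)
[9] flags=1000 VS?F → skip
[10] flags=1000 CS?F → skip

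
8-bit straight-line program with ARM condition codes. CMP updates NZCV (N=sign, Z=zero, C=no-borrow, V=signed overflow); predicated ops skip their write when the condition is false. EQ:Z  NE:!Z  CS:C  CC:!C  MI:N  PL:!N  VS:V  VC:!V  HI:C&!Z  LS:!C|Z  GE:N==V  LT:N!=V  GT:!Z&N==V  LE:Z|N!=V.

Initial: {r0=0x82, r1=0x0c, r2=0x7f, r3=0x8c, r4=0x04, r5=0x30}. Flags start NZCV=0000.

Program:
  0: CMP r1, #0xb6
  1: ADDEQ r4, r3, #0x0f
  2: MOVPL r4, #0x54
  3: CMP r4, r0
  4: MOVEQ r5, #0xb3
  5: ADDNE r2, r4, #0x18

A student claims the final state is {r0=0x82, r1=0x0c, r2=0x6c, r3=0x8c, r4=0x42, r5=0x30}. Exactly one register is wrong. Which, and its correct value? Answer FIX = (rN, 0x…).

0: ✓ CMP  NZCV=0000
1: · ADDEQ
2: ✓ MOVPL  r4←0x54
3: ✓ CMP  NZCV=1001
4: · MOVEQ
5: ✓ ADDNE  r2←0x6c

FIX = (r4, 0x54)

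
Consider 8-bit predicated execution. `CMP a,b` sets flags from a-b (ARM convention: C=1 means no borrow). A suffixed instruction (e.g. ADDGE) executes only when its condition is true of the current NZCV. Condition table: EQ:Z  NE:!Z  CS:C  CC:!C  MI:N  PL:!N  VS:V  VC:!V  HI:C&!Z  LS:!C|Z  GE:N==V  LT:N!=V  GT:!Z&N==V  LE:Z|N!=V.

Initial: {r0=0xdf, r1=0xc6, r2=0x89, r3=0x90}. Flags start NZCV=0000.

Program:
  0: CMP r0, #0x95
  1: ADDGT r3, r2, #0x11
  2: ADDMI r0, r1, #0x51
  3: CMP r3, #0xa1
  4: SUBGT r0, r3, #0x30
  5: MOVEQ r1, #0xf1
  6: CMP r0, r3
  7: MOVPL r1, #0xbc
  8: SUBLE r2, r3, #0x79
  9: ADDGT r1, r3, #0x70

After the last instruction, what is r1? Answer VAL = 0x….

0: ✓ CMP  NZCV=0010
1: ✓ ADDGT  r3←0x9a
2: · ADDMI
3: ✓ CMP  NZCV=1000
4: · SUBGT
5: · MOVEQ
6: ✓ CMP  NZCV=0010
7: ✓ MOVPL  r1←0xbc
8: · SUBLE
9: ✓ ADDGT  r1←0x0a

VAL = 0x0a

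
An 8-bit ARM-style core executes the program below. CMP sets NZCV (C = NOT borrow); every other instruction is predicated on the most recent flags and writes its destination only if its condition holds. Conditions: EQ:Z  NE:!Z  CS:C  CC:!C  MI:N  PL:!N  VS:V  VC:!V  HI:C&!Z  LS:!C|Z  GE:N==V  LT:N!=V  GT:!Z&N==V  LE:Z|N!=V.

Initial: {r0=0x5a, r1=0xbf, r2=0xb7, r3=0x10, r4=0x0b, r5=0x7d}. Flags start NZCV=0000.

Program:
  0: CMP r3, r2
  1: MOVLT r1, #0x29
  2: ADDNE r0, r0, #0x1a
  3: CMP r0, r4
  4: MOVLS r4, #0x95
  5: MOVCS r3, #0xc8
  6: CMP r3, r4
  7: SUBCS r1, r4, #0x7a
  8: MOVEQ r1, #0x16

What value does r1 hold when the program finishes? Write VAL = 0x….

VAL = 0x91

[0] flags=0000 → (cmp)
[1] flags=0000 LT?F → skip
[2] flags=0000 NE?T → r0=0x74
[3] flags=0010 → (cmp)
[4] flags=0010 LS?F → skip
[5] flags=0010 CS?T → r3=0xc8
[6] flags=1010 → (cmp)
[7] flags=1010 CS?T → r1=0x91
[8] flags=1010 EQ?F → skip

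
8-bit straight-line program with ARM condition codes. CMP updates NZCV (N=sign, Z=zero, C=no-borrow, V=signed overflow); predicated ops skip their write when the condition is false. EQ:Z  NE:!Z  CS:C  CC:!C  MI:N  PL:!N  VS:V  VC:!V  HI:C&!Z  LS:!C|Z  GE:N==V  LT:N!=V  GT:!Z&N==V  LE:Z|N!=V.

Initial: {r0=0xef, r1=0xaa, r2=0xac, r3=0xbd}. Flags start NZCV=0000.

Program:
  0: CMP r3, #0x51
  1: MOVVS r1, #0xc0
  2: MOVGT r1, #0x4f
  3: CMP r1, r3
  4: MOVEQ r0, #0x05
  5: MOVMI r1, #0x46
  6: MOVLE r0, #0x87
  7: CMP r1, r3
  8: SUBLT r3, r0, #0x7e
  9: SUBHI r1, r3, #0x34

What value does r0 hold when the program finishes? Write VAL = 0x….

0: ✓ CMP  NZCV=0011
1: ✓ MOVVS  r1←0xc0
2: · MOVGT
3: ✓ CMP  NZCV=0010
4: · MOVEQ
5: · MOVMI
6: · MOVLE
7: ✓ CMP  NZCV=0010
8: · SUBLT
9: ✓ SUBHI  r1←0x89

VAL = 0xef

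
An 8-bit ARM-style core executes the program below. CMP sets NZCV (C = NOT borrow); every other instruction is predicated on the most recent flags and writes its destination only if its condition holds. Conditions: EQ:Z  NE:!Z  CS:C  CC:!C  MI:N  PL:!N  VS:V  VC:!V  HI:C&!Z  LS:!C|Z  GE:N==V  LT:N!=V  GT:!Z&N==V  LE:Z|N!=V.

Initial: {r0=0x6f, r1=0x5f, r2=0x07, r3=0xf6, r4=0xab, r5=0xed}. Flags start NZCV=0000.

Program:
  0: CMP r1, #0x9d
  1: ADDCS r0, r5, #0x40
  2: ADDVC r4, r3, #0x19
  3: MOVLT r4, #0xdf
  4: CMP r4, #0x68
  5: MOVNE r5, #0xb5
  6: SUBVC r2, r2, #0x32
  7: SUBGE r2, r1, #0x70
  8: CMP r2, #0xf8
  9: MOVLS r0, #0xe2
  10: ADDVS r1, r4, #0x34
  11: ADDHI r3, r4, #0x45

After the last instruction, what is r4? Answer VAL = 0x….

0: ✓ CMP  NZCV=1001
1: · ADDCS
2: · ADDVC
3: · MOVLT
4: ✓ CMP  NZCV=0011
5: ✓ MOVNE  r5←0xb5
6: · SUBVC
7: · SUBGE
8: ✓ CMP  NZCV=0000
9: ✓ MOVLS  r0←0xe2
10: · ADDVS
11: · ADDHI

VAL = 0xab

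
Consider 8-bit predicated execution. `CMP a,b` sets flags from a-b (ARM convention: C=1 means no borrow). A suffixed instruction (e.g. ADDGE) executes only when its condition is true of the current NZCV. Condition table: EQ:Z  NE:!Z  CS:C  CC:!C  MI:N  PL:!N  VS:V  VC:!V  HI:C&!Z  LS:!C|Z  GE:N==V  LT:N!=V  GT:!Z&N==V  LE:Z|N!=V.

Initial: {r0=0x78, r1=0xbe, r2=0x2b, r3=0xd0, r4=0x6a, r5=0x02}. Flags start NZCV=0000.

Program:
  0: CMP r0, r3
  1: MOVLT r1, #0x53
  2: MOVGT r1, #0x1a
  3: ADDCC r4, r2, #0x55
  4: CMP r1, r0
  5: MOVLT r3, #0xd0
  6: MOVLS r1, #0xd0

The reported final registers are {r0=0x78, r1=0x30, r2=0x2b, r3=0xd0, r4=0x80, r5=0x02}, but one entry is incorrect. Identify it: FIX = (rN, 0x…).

[0] flags=1001 → (cmp)
[1] flags=1001 LT?F → skip
[2] flags=1001 GT?T → r1=0x1a
[3] flags=1001 CC?T → r4=0x80
[4] flags=1000 → (cmp)
[5] flags=1000 LT?T → r3=0xd0
[6] flags=1000 LS?T → r1=0xd0

FIX = (r1, 0xd0)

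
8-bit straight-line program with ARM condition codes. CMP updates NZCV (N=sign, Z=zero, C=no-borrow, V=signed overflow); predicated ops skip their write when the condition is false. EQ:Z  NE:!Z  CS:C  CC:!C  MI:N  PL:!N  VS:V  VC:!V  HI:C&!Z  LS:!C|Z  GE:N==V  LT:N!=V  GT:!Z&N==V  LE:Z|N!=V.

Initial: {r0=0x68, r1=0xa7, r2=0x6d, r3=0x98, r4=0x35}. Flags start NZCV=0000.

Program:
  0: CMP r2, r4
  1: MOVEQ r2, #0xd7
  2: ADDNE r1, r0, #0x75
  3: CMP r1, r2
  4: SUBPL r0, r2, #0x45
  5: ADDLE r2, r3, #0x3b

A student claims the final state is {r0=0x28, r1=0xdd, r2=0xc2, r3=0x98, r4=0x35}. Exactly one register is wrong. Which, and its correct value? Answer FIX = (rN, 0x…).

0: ✓ CMP  NZCV=0010
1: · MOVEQ
2: ✓ ADDNE  r1←0xdd
3: ✓ CMP  NZCV=0011
4: ✓ SUBPL  r0←0x28
5: ✓ ADDLE  r2←0xd3

FIX = (r2, 0xd3)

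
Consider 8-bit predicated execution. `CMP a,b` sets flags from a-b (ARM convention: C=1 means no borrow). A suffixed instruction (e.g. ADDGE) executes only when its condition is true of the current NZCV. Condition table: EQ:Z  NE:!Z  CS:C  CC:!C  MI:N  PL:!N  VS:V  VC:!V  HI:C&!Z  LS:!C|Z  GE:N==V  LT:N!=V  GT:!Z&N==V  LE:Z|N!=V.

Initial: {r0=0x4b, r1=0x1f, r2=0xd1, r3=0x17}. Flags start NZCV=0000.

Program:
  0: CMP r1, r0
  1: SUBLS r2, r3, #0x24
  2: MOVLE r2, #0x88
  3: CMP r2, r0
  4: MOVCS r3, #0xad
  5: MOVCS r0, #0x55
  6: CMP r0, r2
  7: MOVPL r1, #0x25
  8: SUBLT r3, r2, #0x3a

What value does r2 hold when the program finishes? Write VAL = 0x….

VAL = 0x88

[0] flags=1000 → (cmp)
[1] flags=1000 LS?T → r2=0xf3
[2] flags=1000 LE?T → r2=0x88
[3] flags=0011 → (cmp)
[4] flags=0011 CS?T → r3=0xad
[5] flags=0011 CS?T → r0=0x55
[6] flags=1001 → (cmp)
[7] flags=1001 PL?F → skip
[8] flags=1001 LT?F → skip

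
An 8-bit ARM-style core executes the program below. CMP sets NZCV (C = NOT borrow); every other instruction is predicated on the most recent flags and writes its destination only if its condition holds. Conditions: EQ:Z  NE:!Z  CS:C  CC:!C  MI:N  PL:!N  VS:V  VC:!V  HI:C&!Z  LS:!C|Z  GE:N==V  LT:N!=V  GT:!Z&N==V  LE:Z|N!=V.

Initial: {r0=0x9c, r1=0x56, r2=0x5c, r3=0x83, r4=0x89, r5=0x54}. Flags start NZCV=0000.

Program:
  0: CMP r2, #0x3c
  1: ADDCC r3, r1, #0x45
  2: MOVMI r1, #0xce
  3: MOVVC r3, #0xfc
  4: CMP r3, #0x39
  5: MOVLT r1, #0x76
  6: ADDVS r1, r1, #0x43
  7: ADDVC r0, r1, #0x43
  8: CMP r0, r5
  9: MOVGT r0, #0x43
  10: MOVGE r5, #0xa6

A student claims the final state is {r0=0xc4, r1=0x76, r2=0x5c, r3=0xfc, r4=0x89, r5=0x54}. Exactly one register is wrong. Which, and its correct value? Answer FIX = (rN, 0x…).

0: ✓ CMP  NZCV=0010
1: · ADDCC
2: · MOVMI
3: ✓ MOVVC  r3←0xfc
4: ✓ CMP  NZCV=1010
5: ✓ MOVLT  r1←0x76
6: · ADDVS
7: ✓ ADDVC  r0←0xb9
8: ✓ CMP  NZCV=0011
9: · MOVGT
10: · MOVGE

FIX = (r0, 0xb9)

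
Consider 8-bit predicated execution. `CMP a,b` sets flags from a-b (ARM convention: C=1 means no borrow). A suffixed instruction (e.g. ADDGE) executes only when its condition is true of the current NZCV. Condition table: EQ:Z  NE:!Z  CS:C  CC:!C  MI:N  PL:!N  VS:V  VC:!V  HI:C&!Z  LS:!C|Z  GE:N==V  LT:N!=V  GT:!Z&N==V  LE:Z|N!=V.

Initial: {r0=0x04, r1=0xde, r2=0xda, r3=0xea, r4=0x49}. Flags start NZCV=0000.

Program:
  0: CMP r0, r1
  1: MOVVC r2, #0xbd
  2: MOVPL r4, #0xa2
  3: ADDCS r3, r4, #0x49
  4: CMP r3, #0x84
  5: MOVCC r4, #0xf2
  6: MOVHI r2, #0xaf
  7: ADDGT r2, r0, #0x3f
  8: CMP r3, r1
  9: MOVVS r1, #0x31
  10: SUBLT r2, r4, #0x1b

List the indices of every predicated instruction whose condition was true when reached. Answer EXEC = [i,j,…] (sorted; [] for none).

0: ✓ CMP  NZCV=0000
1: ✓ MOVVC  r2←0xbd
2: ✓ MOVPL  r4←0xa2
3: · ADDCS
4: ✓ CMP  NZCV=0010
5: · MOVCC
6: ✓ MOVHI  r2←0xaf
7: ✓ ADDGT  r2←0x43
8: ✓ CMP  NZCV=0010
9: · MOVVS
10: · SUBLT

EXEC = [1,2,6,7]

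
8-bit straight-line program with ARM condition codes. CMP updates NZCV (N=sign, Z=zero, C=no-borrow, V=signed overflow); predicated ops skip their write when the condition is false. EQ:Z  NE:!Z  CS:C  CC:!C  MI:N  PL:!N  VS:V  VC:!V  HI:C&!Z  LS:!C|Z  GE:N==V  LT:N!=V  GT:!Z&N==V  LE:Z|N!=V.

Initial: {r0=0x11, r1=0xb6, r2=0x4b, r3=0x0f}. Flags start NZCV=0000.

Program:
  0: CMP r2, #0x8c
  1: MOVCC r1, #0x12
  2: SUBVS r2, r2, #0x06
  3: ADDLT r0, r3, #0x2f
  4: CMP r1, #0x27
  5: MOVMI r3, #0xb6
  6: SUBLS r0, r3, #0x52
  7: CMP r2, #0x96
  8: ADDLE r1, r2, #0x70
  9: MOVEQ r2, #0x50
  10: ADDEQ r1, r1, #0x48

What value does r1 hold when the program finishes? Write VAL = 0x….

[0] flags=1001 → (cmp)
[1] flags=1001 CC?T → r1=0x12
[2] flags=1001 VS?T → r2=0x45
[3] flags=1001 LT?F → skip
[4] flags=1000 → (cmp)
[5] flags=1000 MI?T → r3=0xb6
[6] flags=1000 LS?T → r0=0x64
[7] flags=1001 → (cmp)
[8] flags=1001 LE?F → skip
[9] flags=1001 EQ?F → skip
[10] flags=1001 EQ?F → skip

VAL = 0x12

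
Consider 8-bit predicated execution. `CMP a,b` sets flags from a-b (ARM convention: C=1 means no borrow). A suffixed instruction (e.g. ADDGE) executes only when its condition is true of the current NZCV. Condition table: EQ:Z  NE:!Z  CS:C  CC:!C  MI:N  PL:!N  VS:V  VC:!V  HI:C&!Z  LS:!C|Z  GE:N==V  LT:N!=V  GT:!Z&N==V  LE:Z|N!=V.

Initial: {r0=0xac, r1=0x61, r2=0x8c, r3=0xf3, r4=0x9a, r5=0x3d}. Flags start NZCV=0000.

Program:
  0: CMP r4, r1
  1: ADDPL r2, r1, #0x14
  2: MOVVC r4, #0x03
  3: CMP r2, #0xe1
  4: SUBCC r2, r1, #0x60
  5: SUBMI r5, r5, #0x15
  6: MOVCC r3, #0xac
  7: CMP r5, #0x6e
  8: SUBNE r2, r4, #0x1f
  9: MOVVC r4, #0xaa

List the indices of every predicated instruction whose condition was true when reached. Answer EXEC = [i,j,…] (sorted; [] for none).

EXEC = [1,4,5,6,8,9]

[0] flags=0011 → (cmp)
[1] flags=0011 PL?T → r2=0x75
[2] flags=0011 VC?F → skip
[3] flags=1001 → (cmp)
[4] flags=1001 CC?T → r2=0x01
[5] flags=1001 MI?T → r5=0x28
[6] flags=1001 CC?T → r3=0xac
[7] flags=1000 → (cmp)
[8] flags=1000 NE?T → r2=0x7b
[9] flags=1000 VC?T → r4=0xaa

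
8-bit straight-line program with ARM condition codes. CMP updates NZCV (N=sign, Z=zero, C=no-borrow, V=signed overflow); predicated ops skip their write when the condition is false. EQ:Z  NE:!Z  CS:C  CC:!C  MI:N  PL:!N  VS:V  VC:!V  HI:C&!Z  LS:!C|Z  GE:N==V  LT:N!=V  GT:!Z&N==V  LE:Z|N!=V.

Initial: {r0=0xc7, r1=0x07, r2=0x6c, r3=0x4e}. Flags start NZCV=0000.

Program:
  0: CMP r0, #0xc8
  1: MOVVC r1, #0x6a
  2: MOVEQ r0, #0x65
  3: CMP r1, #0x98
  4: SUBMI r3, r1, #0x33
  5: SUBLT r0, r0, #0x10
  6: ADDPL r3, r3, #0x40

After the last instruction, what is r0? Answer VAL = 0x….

0: ✓ CMP  NZCV=1000
1: ✓ MOVVC  r1←0x6a
2: · MOVEQ
3: ✓ CMP  NZCV=1001
4: ✓ SUBMI  r3←0x37
5: · SUBLT
6: · ADDPL

VAL = 0xc7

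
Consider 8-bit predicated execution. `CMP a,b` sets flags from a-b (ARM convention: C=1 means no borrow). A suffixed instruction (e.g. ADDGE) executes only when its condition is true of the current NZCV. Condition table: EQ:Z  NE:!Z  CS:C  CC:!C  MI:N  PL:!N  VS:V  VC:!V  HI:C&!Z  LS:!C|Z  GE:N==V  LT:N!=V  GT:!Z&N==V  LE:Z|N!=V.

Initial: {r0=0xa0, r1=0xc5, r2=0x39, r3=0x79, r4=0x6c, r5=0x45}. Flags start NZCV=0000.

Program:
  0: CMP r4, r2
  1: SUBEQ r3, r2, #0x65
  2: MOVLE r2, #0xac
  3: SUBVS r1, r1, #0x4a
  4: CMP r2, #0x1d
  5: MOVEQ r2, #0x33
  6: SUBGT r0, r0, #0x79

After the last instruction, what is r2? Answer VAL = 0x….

[0] flags=0010 → (cmp)
[1] flags=0010 EQ?F → skip
[2] flags=0010 LE?F → skip
[3] flags=0010 VS?F → skip
[4] flags=0010 → (cmp)
[5] flags=0010 EQ?F → skip
[6] flags=0010 GT?T → r0=0x27

VAL = 0x39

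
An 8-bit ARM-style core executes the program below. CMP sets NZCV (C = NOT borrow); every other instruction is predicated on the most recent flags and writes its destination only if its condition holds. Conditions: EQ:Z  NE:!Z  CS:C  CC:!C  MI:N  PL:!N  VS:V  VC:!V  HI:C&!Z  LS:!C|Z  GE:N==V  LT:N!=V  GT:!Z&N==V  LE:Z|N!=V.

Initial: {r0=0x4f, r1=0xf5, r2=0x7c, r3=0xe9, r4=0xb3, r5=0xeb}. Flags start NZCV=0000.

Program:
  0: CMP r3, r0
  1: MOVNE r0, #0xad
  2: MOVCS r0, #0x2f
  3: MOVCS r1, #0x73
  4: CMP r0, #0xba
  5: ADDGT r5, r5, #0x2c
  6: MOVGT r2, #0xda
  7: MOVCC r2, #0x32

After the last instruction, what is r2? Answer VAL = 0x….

0: ✓ CMP  NZCV=1010
1: ✓ MOVNE  r0←0xad
2: ✓ MOVCS  r0←0x2f
3: ✓ MOVCS  r1←0x73
4: ✓ CMP  NZCV=0000
5: ✓ ADDGT  r5←0x17
6: ✓ MOVGT  r2←0xda
7: ✓ MOVCC  r2←0x32

VAL = 0x32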